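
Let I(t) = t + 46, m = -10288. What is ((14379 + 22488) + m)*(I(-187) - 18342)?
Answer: -491259657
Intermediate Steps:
I(t) = 46 + t
((14379 + 22488) + m)*(I(-187) - 18342) = ((14379 + 22488) - 10288)*((46 - 187) - 18342) = (36867 - 10288)*(-141 - 18342) = 26579*(-18483) = -491259657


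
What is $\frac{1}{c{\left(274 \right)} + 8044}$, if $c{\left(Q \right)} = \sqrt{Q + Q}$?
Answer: $\frac{2011}{16176347} - \frac{\sqrt{137}}{32352694} \approx 0.00012396$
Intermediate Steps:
$c{\left(Q \right)} = \sqrt{2} \sqrt{Q}$ ($c{\left(Q \right)} = \sqrt{2 Q} = \sqrt{2} \sqrt{Q}$)
$\frac{1}{c{\left(274 \right)} + 8044} = \frac{1}{\sqrt{2} \sqrt{274} + 8044} = \frac{1}{2 \sqrt{137} + 8044} = \frac{1}{8044 + 2 \sqrt{137}}$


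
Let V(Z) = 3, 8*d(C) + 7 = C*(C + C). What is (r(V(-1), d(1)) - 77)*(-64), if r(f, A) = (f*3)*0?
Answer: 4928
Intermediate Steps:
d(C) = -7/8 + C**2/4 (d(C) = -7/8 + (C*(C + C))/8 = -7/8 + (C*(2*C))/8 = -7/8 + (2*C**2)/8 = -7/8 + C**2/4)
r(f, A) = 0 (r(f, A) = (3*f)*0 = 0)
(r(V(-1), d(1)) - 77)*(-64) = (0 - 77)*(-64) = -77*(-64) = 4928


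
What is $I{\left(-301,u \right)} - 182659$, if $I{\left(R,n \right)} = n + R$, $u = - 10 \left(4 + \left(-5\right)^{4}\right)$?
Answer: $-189250$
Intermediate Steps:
$u = -6290$ ($u = - 10 \left(4 + 625\right) = \left(-10\right) 629 = -6290$)
$I{\left(R,n \right)} = R + n$
$I{\left(-301,u \right)} - 182659 = \left(-301 - 6290\right) - 182659 = -6591 - 182659 = -189250$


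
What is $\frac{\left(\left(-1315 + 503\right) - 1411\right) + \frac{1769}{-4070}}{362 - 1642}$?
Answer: $\frac{9049379}{5209600} \approx 1.7371$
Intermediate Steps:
$\frac{\left(\left(-1315 + 503\right) - 1411\right) + \frac{1769}{-4070}}{362 - 1642} = \frac{\left(-812 - 1411\right) + 1769 \left(- \frac{1}{4070}\right)}{-1280} = \left(-2223 - \frac{1769}{4070}\right) \left(- \frac{1}{1280}\right) = \left(- \frac{9049379}{4070}\right) \left(- \frac{1}{1280}\right) = \frac{9049379}{5209600}$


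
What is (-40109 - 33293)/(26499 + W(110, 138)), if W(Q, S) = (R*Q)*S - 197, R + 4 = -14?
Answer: 36701/123469 ≈ 0.29725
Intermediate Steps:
R = -18 (R = -4 - 14 = -18)
W(Q, S) = -197 - 18*Q*S (W(Q, S) = (-18*Q)*S - 197 = -18*Q*S - 197 = -197 - 18*Q*S)
(-40109 - 33293)/(26499 + W(110, 138)) = (-40109 - 33293)/(26499 + (-197 - 18*110*138)) = -73402/(26499 + (-197 - 273240)) = -73402/(26499 - 273437) = -73402/(-246938) = -73402*(-1/246938) = 36701/123469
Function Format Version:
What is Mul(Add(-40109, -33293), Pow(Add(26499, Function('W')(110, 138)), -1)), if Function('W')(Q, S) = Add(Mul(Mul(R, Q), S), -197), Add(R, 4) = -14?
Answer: Rational(36701, 123469) ≈ 0.29725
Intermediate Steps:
R = -18 (R = Add(-4, -14) = -18)
Function('W')(Q, S) = Add(-197, Mul(-18, Q, S)) (Function('W')(Q, S) = Add(Mul(Mul(-18, Q), S), -197) = Add(Mul(-18, Q, S), -197) = Add(-197, Mul(-18, Q, S)))
Mul(Add(-40109, -33293), Pow(Add(26499, Function('W')(110, 138)), -1)) = Mul(Add(-40109, -33293), Pow(Add(26499, Add(-197, Mul(-18, 110, 138))), -1)) = Mul(-73402, Pow(Add(26499, Add(-197, -273240)), -1)) = Mul(-73402, Pow(Add(26499, -273437), -1)) = Mul(-73402, Pow(-246938, -1)) = Mul(-73402, Rational(-1, 246938)) = Rational(36701, 123469)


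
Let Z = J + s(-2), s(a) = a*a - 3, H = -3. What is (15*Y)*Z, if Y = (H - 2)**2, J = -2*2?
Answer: -1125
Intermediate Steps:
s(a) = -3 + a**2 (s(a) = a**2 - 3 = -3 + a**2)
J = -4
Y = 25 (Y = (-3 - 2)**2 = (-5)**2 = 25)
Z = -3 (Z = -4 + (-3 + (-2)**2) = -4 + (-3 + 4) = -4 + 1 = -3)
(15*Y)*Z = (15*25)*(-3) = 375*(-3) = -1125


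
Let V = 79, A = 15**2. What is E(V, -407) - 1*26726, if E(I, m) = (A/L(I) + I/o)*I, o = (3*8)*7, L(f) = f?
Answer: -4445927/168 ≈ -26464.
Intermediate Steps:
A = 225
o = 168 (o = 24*7 = 168)
E(I, m) = I*(225/I + I/168) (E(I, m) = (225/I + I/168)*I = I*(225/I + I/168))
E(V, -407) - 1*26726 = (225 + (1/168)*79**2) - 1*26726 = (225 + (1/168)*6241) - 26726 = (225 + 6241/168) - 26726 = 44041/168 - 26726 = -4445927/168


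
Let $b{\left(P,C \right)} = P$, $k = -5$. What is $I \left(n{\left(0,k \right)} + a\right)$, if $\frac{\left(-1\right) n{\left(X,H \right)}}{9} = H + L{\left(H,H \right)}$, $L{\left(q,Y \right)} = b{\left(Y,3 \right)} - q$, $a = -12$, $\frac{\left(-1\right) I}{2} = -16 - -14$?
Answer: $132$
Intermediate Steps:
$I = 4$ ($I = - 2 \left(-16 - -14\right) = - 2 \left(-16 + 14\right) = \left(-2\right) \left(-2\right) = 4$)
$L{\left(q,Y \right)} = Y - q$
$n{\left(X,H \right)} = - 9 H$ ($n{\left(X,H \right)} = - 9 \left(H + \left(H - H\right)\right) = - 9 \left(H + 0\right) = - 9 H$)
$I \left(n{\left(0,k \right)} + a\right) = 4 \left(\left(-9\right) \left(-5\right) - 12\right) = 4 \left(45 - 12\right) = 4 \cdot 33 = 132$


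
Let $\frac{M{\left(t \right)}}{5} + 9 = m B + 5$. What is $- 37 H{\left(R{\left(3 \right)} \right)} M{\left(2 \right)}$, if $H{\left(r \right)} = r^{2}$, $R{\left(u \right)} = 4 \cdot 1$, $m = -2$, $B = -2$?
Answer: $0$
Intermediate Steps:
$R{\left(u \right)} = 4$
$M{\left(t \right)} = 0$ ($M{\left(t \right)} = -45 + 5 \left(\left(-2\right) \left(-2\right) + 5\right) = -45 + 5 \left(4 + 5\right) = -45 + 5 \cdot 9 = -45 + 45 = 0$)
$- 37 H{\left(R{\left(3 \right)} \right)} M{\left(2 \right)} = - 37 \cdot 4^{2} \cdot 0 = \left(-37\right) 16 \cdot 0 = \left(-592\right) 0 = 0$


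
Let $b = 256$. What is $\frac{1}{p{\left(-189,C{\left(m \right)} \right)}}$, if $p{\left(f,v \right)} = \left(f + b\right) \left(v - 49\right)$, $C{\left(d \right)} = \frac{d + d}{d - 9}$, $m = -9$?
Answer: $- \frac{1}{3216} \approx -0.00031095$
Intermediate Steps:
$C{\left(d \right)} = \frac{2 d}{-9 + d}$
$p{\left(f,v \right)} = \left(-49 + v\right) \left(256 + f\right)$ ($p{\left(f,v \right)} = \left(f + 256\right) \left(v - 49\right) = \left(256 + f\right) \left(-49 + v\right) = \left(-49 + v\right) \left(256 + f\right)$)
$\frac{1}{p{\left(-189,C{\left(m \right)} \right)}} = \frac{1}{-12544 - -9261 + 256 \cdot 2 \left(-9\right) \frac{1}{-9 - 9} - 189 \cdot 2 \left(-9\right) \frac{1}{-9 - 9}} = \frac{1}{-12544 + 9261 + 256 \cdot 2 \left(-9\right) \frac{1}{-18} - 189 \cdot 2 \left(-9\right) \frac{1}{-18}} = \frac{1}{-12544 + 9261 + 256 \cdot 2 \left(-9\right) \left(- \frac{1}{18}\right) - 189 \cdot 2 \left(-9\right) \left(- \frac{1}{18}\right)} = \frac{1}{-12544 + 9261 + 256 \cdot 1 - 189} = \frac{1}{-12544 + 9261 + 256 - 189} = \frac{1}{-3216} = - \frac{1}{3216}$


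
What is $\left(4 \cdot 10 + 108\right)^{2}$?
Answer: $21904$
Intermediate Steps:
$\left(4 \cdot 10 + 108\right)^{2} = \left(40 + 108\right)^{2} = 148^{2} = 21904$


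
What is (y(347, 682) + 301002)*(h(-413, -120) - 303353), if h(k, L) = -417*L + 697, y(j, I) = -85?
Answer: -76016448872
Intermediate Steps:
h(k, L) = 697 - 417*L
(y(347, 682) + 301002)*(h(-413, -120) - 303353) = (-85 + 301002)*((697 - 417*(-120)) - 303353) = 300917*((697 + 50040) - 303353) = 300917*(50737 - 303353) = 300917*(-252616) = -76016448872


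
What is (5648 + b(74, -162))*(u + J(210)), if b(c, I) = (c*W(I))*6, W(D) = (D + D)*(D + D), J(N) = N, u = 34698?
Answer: 1627236140736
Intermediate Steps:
W(D) = 4*D² (W(D) = (2*D)*(2*D) = 4*D²)
b(c, I) = 24*c*I² (b(c, I) = (c*(4*I²))*6 = (4*c*I²)*6 = 24*c*I²)
(5648 + b(74, -162))*(u + J(210)) = (5648 + 24*74*(-162)²)*(34698 + 210) = (5648 + 24*74*26244)*34908 = (5648 + 46609344)*34908 = 46614992*34908 = 1627236140736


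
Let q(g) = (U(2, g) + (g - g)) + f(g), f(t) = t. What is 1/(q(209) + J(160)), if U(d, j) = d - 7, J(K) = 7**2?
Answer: 1/253 ≈ 0.0039526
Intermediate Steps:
J(K) = 49
U(d, j) = -7 + d
q(g) = -5 + g (q(g) = ((-7 + 2) + (g - g)) + g = (-5 + 0) + g = -5 + g)
1/(q(209) + J(160)) = 1/((-5 + 209) + 49) = 1/(204 + 49) = 1/253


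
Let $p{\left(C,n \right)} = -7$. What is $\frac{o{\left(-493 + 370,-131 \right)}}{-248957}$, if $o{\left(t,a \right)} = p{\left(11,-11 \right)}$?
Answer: $\frac{7}{248957} \approx 2.8117 \cdot 10^{-5}$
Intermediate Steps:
$o{\left(t,a \right)} = -7$
$\frac{o{\left(-493 + 370,-131 \right)}}{-248957} = - \frac{7}{-248957} = \left(-7\right) \left(- \frac{1}{248957}\right) = \frac{7}{248957}$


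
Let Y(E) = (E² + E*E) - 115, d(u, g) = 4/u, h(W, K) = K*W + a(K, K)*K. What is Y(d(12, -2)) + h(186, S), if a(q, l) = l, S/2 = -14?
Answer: -40849/9 ≈ -4538.8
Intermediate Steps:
S = -28 (S = 2*(-14) = -28)
h(W, K) = K² + K*W (h(W, K) = K*W + K*K = K*W + K² = K² + K*W)
Y(E) = -115 + 2*E² (Y(E) = (E² + E²) - 115 = 2*E² - 115 = -115 + 2*E²)
Y(d(12, -2)) + h(186, S) = (-115 + 2*(4/12)²) - 28*(-28 + 186) = (-115 + 2*(4*(1/12))²) - 28*158 = (-115 + 2*(⅓)²) - 4424 = (-115 + 2*(⅑)) - 4424 = (-115 + 2/9) - 4424 = -1033/9 - 4424 = -40849/9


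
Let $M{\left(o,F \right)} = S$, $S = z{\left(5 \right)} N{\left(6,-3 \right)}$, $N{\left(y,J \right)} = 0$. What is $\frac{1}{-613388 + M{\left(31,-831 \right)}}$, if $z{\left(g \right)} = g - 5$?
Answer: $- \frac{1}{613388} \approx -1.6303 \cdot 10^{-6}$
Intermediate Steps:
$z{\left(g \right)} = -5 + g$
$S = 0$ ($S = \left(-5 + 5\right) 0 = 0 \cdot 0 = 0$)
$M{\left(o,F \right)} = 0$
$\frac{1}{-613388 + M{\left(31,-831 \right)}} = \frac{1}{-613388 + 0} = \frac{1}{-613388} = - \frac{1}{613388}$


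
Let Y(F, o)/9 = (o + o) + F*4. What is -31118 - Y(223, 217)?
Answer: -43052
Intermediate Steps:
Y(F, o) = 18*o + 36*F (Y(F, o) = 9*((o + o) + F*4) = 9*(2*o + 4*F) = 18*o + 36*F)
-31118 - Y(223, 217) = -31118 - (18*217 + 36*223) = -31118 - (3906 + 8028) = -31118 - 1*11934 = -31118 - 11934 = -43052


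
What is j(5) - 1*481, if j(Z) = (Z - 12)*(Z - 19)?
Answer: -383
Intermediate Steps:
j(Z) = (-19 + Z)*(-12 + Z) (j(Z) = (-12 + Z)*(-19 + Z) = (-19 + Z)*(-12 + Z))
j(5) - 1*481 = (228 + 5² - 31*5) - 1*481 = (228 + 25 - 155) - 481 = 98 - 481 = -383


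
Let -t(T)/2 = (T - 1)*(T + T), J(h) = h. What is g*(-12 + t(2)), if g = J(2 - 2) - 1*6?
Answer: 120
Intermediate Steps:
t(T) = -4*T*(-1 + T) (t(T) = -2*(T - 1)*(T + T) = -2*(-1 + T)*2*T = -4*T*(-1 + T))
g = -6 (g = (2 - 2) - 1*6 = 0 - 6 = -6)
g*(-12 + t(2)) = -6*(-12 + 4*2*(1 - 1*2)) = -6*(-12 + 4*2*(1 - 2)) = -6*(-12 + 4*2*(-1)) = -6*(-12 - 8) = -6*(-20) = 120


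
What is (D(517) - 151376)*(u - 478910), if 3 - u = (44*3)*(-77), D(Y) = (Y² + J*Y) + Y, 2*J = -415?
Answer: -8580340615/2 ≈ -4.2902e+9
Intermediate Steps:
J = -415/2 (J = (½)*(-415) = -415/2 ≈ -207.50)
D(Y) = Y² - 413*Y/2 (D(Y) = (Y² - 415*Y/2) + Y = Y² - 413*Y/2)
u = 10167 (u = 3 - 44*3*(-77) = 3 - 132*(-77) = 3 - 1*(-10164) = 3 + 10164 = 10167)
(D(517) - 151376)*(u - 478910) = ((½)*517*(-413 + 2*517) - 151376)*(10167 - 478910) = ((½)*517*(-413 + 1034) - 151376)*(-468743) = ((½)*517*621 - 151376)*(-468743) = (321057/2 - 151376)*(-468743) = (18305/2)*(-468743) = -8580340615/2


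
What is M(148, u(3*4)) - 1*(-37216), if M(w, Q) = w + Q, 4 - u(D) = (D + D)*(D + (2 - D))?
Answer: 37320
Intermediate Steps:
u(D) = 4 - 4*D (u(D) = 4 - (D + D)*(D + (2 - D)) = 4 - 2*D*2 = 4 - 4*D)
M(w, Q) = Q + w
M(148, u(3*4)) - 1*(-37216) = ((4 - 12*4) + 148) - 1*(-37216) = ((4 - 4*12) + 148) + 37216 = ((4 - 48) + 148) + 37216 = (-44 + 148) + 37216 = 104 + 37216 = 37320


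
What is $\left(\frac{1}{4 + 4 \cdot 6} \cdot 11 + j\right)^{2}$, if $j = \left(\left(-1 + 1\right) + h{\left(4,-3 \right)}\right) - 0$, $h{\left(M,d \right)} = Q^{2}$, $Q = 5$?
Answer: $\frac{505521}{784} \approx 644.8$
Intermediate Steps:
$h{\left(M,d \right)} = 25$ ($h{\left(M,d \right)} = 5^{2} = 25$)
$j = 25$ ($j = \left(\left(-1 + 1\right) + 25\right) - 0 = \left(0 + 25\right) + 0 = 25 + 0 = 25$)
$\left(\frac{1}{4 + 4 \cdot 6} \cdot 11 + j\right)^{2} = \left(\frac{1}{4 + 4 \cdot 6} \cdot 11 + 25\right)^{2} = \left(\frac{1}{4 + 24} \cdot 11 + 25\right)^{2} = \left(\frac{1}{28} \cdot 11 + 25\right)^{2} = \left(\frac{11}{28} + 25\right)^{2} = \left(\frac{711}{28}\right)^{2} = \frac{505521}{784}$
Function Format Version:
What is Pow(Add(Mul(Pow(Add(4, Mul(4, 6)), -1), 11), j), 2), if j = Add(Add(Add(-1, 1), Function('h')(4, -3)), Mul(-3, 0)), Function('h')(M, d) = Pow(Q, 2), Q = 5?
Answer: Rational(505521, 784) ≈ 644.80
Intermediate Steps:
Function('h')(M, d) = 25 (Function('h')(M, d) = Pow(5, 2) = 25)
j = 25 (j = Add(Add(Add(-1, 1), 25), Mul(-3, 0)) = Add(Add(0, 25), 0) = Add(25, 0) = 25)
Pow(Add(Mul(Pow(Add(4, Mul(4, 6)), -1), 11), j), 2) = Pow(Add(Mul(Pow(Add(4, Mul(4, 6)), -1), 11), 25), 2) = Pow(Add(Mul(Pow(Add(4, 24), -1), 11), 25), 2) = Pow(Add(Mul(Pow(28, -1), 11), 25), 2) = Pow(Add(Mul(Rational(1, 28), 11), 25), 2) = Pow(Add(Rational(11, 28), 25), 2) = Pow(Rational(711, 28), 2) = Rational(505521, 784)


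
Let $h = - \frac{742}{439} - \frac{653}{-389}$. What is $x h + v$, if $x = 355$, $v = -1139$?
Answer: $- \frac{195207874}{170771} \approx -1143.1$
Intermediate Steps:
$h = - \frac{1971}{170771}$ ($h = \left(-742\right) \frac{1}{439} - - \frac{653}{389} = - \frac{742}{439} + \frac{653}{389} = - \frac{1971}{170771} \approx -0.011542$)
$x h + v = 355 \left(- \frac{1971}{170771}\right) - 1139 = - \frac{699705}{170771} - 1139 = - \frac{195207874}{170771}$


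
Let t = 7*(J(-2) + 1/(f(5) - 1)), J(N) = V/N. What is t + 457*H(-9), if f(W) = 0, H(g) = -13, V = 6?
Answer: -5969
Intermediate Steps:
J(N) = 6/N
t = -28 (t = 7*(6/(-2) + 1/(0 - 1)) = 7*(6*(-1/2) + 1/(-1)) = 7*(-3 - 1) = 7*(-4) = -28)
t + 457*H(-9) = -28 + 457*(-13) = -28 - 5941 = -5969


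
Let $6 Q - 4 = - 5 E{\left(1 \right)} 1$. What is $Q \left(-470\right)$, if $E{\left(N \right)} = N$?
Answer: $\frac{235}{3} \approx 78.333$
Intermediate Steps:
$Q = - \frac{1}{6}$ ($Q = \frac{2}{3} + \frac{\left(-5\right) 1 \cdot 1}{6} = \frac{2}{3} + \frac{\left(-5\right) 1}{6} = \frac{2}{3} + \frac{1}{6} \left(-5\right) = \frac{2}{3} - \frac{5}{6} = - \frac{1}{6} \approx -0.16667$)
$Q \left(-470\right) = \left(- \frac{1}{6}\right) \left(-470\right) = \frac{235}{3}$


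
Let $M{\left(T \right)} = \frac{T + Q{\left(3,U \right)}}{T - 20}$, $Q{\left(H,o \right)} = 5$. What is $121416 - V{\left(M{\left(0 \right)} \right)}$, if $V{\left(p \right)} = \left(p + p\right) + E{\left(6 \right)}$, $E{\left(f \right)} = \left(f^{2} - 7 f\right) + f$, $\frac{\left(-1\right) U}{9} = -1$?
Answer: $\frac{242833}{2} \approx 1.2142 \cdot 10^{5}$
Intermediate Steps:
$U = 9$ ($U = \left(-9\right) \left(-1\right) = 9$)
$E{\left(f \right)} = f^{2} - 6 f$
$M{\left(T \right)} = \frac{5 + T}{-20 + T}$ ($M{\left(T \right)} = \frac{T + 5}{T - 20} = \frac{5 + T}{-20 + T}$)
$V{\left(p \right)} = 2 p$ ($V{\left(p \right)} = \left(p + p\right) + 6 \left(-6 + 6\right) = 2 p + 6 \cdot 0 = 2 p + 0 = 2 p$)
$121416 - V{\left(M{\left(0 \right)} \right)} = 121416 - 2 \frac{5 + 0}{-20 + 0} = 121416 - 2 \frac{1}{-20} \cdot 5 = 121416 - 2 \left(\left(- \frac{1}{20}\right) 5\right) = 121416 - 2 \left(- \frac{1}{4}\right) = 121416 - - \frac{1}{2} = 121416 + \frac{1}{2} = \frac{242833}{2}$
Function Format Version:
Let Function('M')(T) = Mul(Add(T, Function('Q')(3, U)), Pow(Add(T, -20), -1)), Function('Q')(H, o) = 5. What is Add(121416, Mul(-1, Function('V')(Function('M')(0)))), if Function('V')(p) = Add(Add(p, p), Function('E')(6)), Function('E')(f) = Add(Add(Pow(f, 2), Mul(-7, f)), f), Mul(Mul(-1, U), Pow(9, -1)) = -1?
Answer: Rational(242833, 2) ≈ 1.2142e+5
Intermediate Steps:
U = 9 (U = Mul(-9, -1) = 9)
Function('E')(f) = Add(Pow(f, 2), Mul(-6, f))
Function('M')(T) = Mul(Pow(Add(-20, T), -1), Add(5, T)) (Function('M')(T) = Mul(Add(T, 5), Pow(Add(T, -20), -1)) = Mul(Add(5, T), Pow(Add(-20, T), -1)) = Mul(Pow(Add(-20, T), -1), Add(5, T)))
Function('V')(p) = Mul(2, p) (Function('V')(p) = Add(Add(p, p), Mul(6, Add(-6, 6))) = Add(Mul(2, p), Mul(6, 0)) = Add(Mul(2, p), 0) = Mul(2, p))
Add(121416, Mul(-1, Function('V')(Function('M')(0)))) = Add(121416, Mul(-1, Mul(2, Mul(Pow(Add(-20, 0), -1), Add(5, 0))))) = Add(121416, Mul(-1, Mul(2, Mul(Pow(-20, -1), 5)))) = Add(121416, Mul(-1, Mul(2, Mul(Rational(-1, 20), 5)))) = Add(121416, Mul(-1, Mul(2, Rational(-1, 4)))) = Add(121416, Mul(-1, Rational(-1, 2))) = Add(121416, Rational(1, 2)) = Rational(242833, 2)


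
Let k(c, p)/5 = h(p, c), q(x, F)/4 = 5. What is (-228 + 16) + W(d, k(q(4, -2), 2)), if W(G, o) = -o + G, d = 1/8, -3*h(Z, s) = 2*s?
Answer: -3485/24 ≈ -145.21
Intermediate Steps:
h(Z, s) = -2*s/3
q(x, F) = 20 (q(x, F) = 4*5 = 20)
k(c, p) = -10*c/3 (k(c, p) = 5*(-2*c/3) = -10*c/3)
d = 1/8 ≈ 0.12500
W(G, o) = G - o
(-228 + 16) + W(d, k(q(4, -2), 2)) = (-228 + 16) + (1/8 - (-10)*20/3) = -212 + (1/8 - 1*(-200/3)) = -212 + (1/8 + 200/3) = -212 + 1603/24 = -3485/24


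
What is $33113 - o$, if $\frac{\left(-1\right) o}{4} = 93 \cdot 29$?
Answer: $43901$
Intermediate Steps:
$o = -10788$ ($o = - 4 \cdot 93 \cdot 29 = \left(-4\right) 2697 = -10788$)
$33113 - o = 33113 - -10788 = 33113 + 10788 = 43901$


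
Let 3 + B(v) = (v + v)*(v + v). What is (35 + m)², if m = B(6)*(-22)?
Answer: 9406489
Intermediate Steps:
B(v) = -3 + 4*v² (B(v) = -3 + (v + v)*(v + v) = -3 + (2*v)*(2*v) = -3 + 4*v²)
m = -3102 (m = (-3 + 4*6²)*(-22) = (-3 + 4*36)*(-22) = (-3 + 144)*(-22) = 141*(-22) = -3102)
(35 + m)² = (35 - 3102)² = (-3067)² = 9406489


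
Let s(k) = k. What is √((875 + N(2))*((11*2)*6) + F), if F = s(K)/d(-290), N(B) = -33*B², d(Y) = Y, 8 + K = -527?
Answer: √329933870/58 ≈ 313.17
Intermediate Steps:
K = -535 (K = -8 - 527 = -535)
F = 107/58 (F = -535/(-290) = -535*(-1/290) = 107/58 ≈ 1.8448)
√((875 + N(2))*((11*2)*6) + F) = √((875 - 33*2²)*((11*2)*6) + 107/58) = √((875 - 33*4)*(22*6) + 107/58) = √((875 - 132)*132 + 107/58) = √(743*132 + 107/58) = √(98076 + 107/58) = √(5688515/58) = √329933870/58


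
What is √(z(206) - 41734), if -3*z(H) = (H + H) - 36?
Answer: I*√376734/3 ≈ 204.6*I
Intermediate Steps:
z(H) = 12 - 2*H/3 (z(H) = -((H + H) - 36)/3 = -(2*H - 36)/3 = -(-36 + 2*H)/3 = 12 - 2*H/3)
√(z(206) - 41734) = √((12 - ⅔*206) - 41734) = √((12 - 412/3) - 41734) = √(-376/3 - 41734) = √(-125578/3) = I*√376734/3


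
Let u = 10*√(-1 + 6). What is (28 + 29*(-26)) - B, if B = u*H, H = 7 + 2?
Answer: -726 - 90*√5 ≈ -927.25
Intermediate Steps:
H = 9
u = 10*√5 ≈ 22.361
B = 90*√5 (B = (10*√5)*9 = 90*√5 ≈ 201.25)
(28 + 29*(-26)) - B = (28 + 29*(-26)) - 90*√5 = (28 - 754) - 90*√5 = -726 - 90*√5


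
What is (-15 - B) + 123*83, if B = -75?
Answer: 10269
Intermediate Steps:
(-15 - B) + 123*83 = (-15 - 1*(-75)) + 123*83 = (-15 + 75) + 10209 = 60 + 10209 = 10269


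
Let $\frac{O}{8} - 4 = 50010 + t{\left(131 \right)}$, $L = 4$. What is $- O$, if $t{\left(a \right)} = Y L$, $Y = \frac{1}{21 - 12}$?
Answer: $- \frac{3601040}{9} \approx -4.0012 \cdot 10^{5}$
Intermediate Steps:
$Y = \frac{1}{9} \approx 0.11111$
$t{\left(a \right)} = \frac{4}{9}$ ($t{\left(a \right)} = \frac{1}{9} \cdot 4 = \frac{4}{9}$)
$O = \frac{3601040}{9}$ ($O = 32 + 8 \left(50010 + \frac{4}{9}\right) = 32 + 8 \cdot \frac{450094}{9} = 32 + \frac{3600752}{9} = \frac{3601040}{9} \approx 4.0012 \cdot 10^{5}$)
$- O = \left(-1\right) \frac{3601040}{9} = - \frac{3601040}{9}$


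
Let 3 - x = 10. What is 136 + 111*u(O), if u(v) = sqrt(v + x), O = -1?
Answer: 136 + 222*I*sqrt(2) ≈ 136.0 + 313.96*I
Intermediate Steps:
x = -7 (x = 3 - 1*10 = 3 - 10 = -7)
u(v) = sqrt(-7 + v) (u(v) = sqrt(v - 7) = sqrt(-7 + v))
136 + 111*u(O) = 136 + 111*sqrt(-7 - 1) = 136 + 111*sqrt(-8) = 136 + 111*(2*I*sqrt(2)) = 136 + 222*I*sqrt(2)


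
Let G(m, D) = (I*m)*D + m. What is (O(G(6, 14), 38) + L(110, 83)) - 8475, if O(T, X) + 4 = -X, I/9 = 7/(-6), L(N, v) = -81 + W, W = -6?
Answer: -8604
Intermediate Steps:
L(N, v) = -87 (L(N, v) = -81 - 6 = -87)
I = -21/2 (I = 9*(7/(-6)) = 9*(7*(-⅙)) = 9*(-7/6) = -21/2 ≈ -10.500)
G(m, D) = m - 21*D*m/2 (G(m, D) = (-21*m/2)*D + m = -21*D*m/2 + m = m - 21*D*m/2)
O(T, X) = -4 - X
(O(G(6, 14), 38) + L(110, 83)) - 8475 = ((-4 - 1*38) - 87) - 8475 = ((-4 - 38) - 87) - 8475 = (-42 - 87) - 8475 = -129 - 8475 = -8604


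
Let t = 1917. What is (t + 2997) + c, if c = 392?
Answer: 5306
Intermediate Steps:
(t + 2997) + c = (1917 + 2997) + 392 = 4914 + 392 = 5306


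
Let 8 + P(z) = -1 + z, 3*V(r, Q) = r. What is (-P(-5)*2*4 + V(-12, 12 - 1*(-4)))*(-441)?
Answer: -47628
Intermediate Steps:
V(r, Q) = r/3
P(z) = -9 + z (P(z) = -8 + (-1 + z) = -9 + z)
(-P(-5)*2*4 + V(-12, 12 - 1*(-4)))*(-441) = (-(-9 - 5)*2*4 + (⅓)*(-12))*(-441) = (-(-14*2)*4 - 4)*(-441) = (-(-28)*4 - 4)*(-441) = (-1*(-112) - 4)*(-441) = (112 - 4)*(-441) = 108*(-441) = -47628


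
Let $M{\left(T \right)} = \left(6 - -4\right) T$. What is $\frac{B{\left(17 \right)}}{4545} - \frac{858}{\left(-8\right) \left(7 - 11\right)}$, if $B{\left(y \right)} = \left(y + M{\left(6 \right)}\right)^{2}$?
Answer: $- \frac{1854941}{72720} \approx -25.508$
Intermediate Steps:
$M{\left(T \right)} = 10 T$ ($M{\left(T \right)} = \left(6 + 4\right) T = 10 T$)
$B{\left(y \right)} = \left(60 + y\right)^{2}$ ($B{\left(y \right)} = \left(y + 10 \cdot 6\right)^{2} = \left(y + 60\right)^{2} = \left(60 + y\right)^{2}$)
$\frac{B{\left(17 \right)}}{4545} - \frac{858}{\left(-8\right) \left(7 - 11\right)} = \frac{\left(60 + 17\right)^{2}}{4545} - \frac{858}{\left(-8\right) \left(7 - 11\right)} = 77^{2} \cdot \frac{1}{4545} - \frac{858}{\left(-8\right) \left(-4\right)} = 5929 \cdot \frac{1}{4545} - \frac{858}{32} = \frac{5929}{4545} - \frac{429}{16} = - \frac{1854941}{72720}$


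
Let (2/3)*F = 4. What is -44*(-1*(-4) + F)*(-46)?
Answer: 20240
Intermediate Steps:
F = 6 (F = (3/2)*4 = 6)
-44*(-1*(-4) + F)*(-46) = -44*(-1*(-4) + 6)*(-46) = -44*(4 + 6)*(-46) = -44*10*(-46) = -440*(-46) = 20240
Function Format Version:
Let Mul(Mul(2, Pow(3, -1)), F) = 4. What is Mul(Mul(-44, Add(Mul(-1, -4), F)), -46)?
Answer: 20240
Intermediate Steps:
F = 6 (F = Mul(Rational(3, 2), 4) = 6)
Mul(Mul(-44, Add(Mul(-1, -4), F)), -46) = Mul(Mul(-44, Add(Mul(-1, -4), 6)), -46) = Mul(Mul(-44, Add(4, 6)), -46) = Mul(Mul(-44, 10), -46) = Mul(-440, -46) = 20240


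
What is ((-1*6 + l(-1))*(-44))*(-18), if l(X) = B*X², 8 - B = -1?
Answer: 2376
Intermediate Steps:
B = 9 (B = 8 - 1*(-1) = 8 + 1 = 9)
l(X) = 9*X²
((-1*6 + l(-1))*(-44))*(-18) = ((-1*6 + 9*(-1)²)*(-44))*(-18) = ((-6 + 9*1)*(-44))*(-18) = ((-6 + 9)*(-44))*(-18) = (3*(-44))*(-18) = -132*(-18) = 2376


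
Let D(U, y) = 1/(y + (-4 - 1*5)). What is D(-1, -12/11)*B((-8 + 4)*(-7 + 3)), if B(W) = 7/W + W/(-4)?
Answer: 209/592 ≈ 0.35304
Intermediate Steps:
B(W) = 7/W - W/4 (B(W) = 7/W + W*(-¼) = 7/W - W/4)
D(U, y) = 1/(-9 + y) (D(U, y) = 1/(y + (-4 - 5)) = 1/(y - 9) = 1/(-9 + y))
D(-1, -12/11)*B((-8 + 4)*(-7 + 3)) = (7/(((-8 + 4)*(-7 + 3))) - (-8 + 4)*(-7 + 3)/4)/(-9 - 12/11) = (7/((-4*(-4))) - (-1)*(-4))/(-9 - 12*1/11) = (7/16 - ¼*16)/(-9 - 12/11) = (7*(1/16) - 4)/(-111/11) = -11*(7/16 - 4)/111 = -11/111*(-57/16) = 209/592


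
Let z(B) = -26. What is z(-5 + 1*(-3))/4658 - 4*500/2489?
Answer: -4690357/5796881 ≈ -0.80912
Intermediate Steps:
z(-5 + 1*(-3))/4658 - 4*500/2489 = -26/4658 - 4*500/2489 = -26*1/4658 - 2000*1/2489 = -13/2329 - 2000/2489 = -4690357/5796881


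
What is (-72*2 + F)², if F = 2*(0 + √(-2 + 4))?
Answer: 20744 - 576*√2 ≈ 19929.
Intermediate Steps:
F = 2*√2 (F = 2*(0 + √2) = 2*√2 ≈ 2.8284)
(-72*2 + F)² = (-72*2 + 2*√2)² = (-144 + 2*√2)²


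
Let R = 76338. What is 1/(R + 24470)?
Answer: 1/100808 ≈ 9.9199e-6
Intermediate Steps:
1/(R + 24470) = 1/(76338 + 24470) = 1/100808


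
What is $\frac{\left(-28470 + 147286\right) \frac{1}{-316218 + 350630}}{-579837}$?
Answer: $- \frac{29704}{4988337711} \approx -5.9547 \cdot 10^{-6}$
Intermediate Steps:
$\frac{\left(-28470 + 147286\right) \frac{1}{-316218 + 350630}}{-579837} = \frac{118816}{34412} \left(- \frac{1}{579837}\right) = 118816 \cdot \frac{1}{34412} \left(- \frac{1}{579837}\right) = \frac{29704}{8603} \left(- \frac{1}{579837}\right) = - \frac{29704}{4988337711}$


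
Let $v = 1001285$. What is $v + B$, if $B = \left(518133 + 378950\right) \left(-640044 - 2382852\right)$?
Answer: $-2711787611083$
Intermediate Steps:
$B = -2711788612368$ ($B = 897083 \left(-3022896\right) = -2711788612368$)
$v + B = 1001285 - 2711788612368 = -2711787611083$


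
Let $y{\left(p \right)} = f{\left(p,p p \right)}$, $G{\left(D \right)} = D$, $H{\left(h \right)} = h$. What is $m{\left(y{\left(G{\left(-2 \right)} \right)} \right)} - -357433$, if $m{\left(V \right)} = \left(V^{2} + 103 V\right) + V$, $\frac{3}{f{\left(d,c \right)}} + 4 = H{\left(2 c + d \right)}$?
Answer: $\frac{1430365}{4} \approx 3.5759 \cdot 10^{5}$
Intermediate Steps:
$f{\left(d,c \right)} = \frac{3}{-4 + d + 2 c}$ ($f{\left(d,c \right)} = \frac{3}{-4 + \left(2 c + d\right)} = \frac{3}{-4 + \left(d + 2 c\right)} = \frac{3}{-4 + d + 2 c}$)
$y{\left(p \right)} = \frac{3}{-4 + p + 2 p^{2}}$ ($y{\left(p \right)} = \frac{3}{-4 + p + 2 p p} = \frac{3}{-4 + p + 2 p^{2}}$)
$m{\left(V \right)} = V^{2} + 104 V$
$m{\left(y{\left(G{\left(-2 \right)} \right)} \right)} - -357433 = \frac{3}{-4 - 2 + 2 \left(-2\right)^{2}} \left(104 + \frac{3}{-4 - 2 + 2 \left(-2\right)^{2}}\right) - -357433 = \frac{3}{-4 - 2 + 2 \cdot 4} \left(104 + \frac{3}{-4 - 2 + 2 \cdot 4}\right) + 357433 = \frac{3}{-4 - 2 + 8} \left(104 + \frac{3}{-4 - 2 + 8}\right) + 357433 = \frac{3}{2} \left(104 + \frac{3}{2}\right) + 357433 = 3 \cdot \frac{1}{2} \left(104 + 3 \cdot \frac{1}{2}\right) + 357433 = \frac{3 \left(104 + \frac{3}{2}\right)}{2} + 357433 = \frac{3}{2} \cdot \frac{211}{2} + 357433 = \frac{633}{4} + 357433 = \frac{1430365}{4}$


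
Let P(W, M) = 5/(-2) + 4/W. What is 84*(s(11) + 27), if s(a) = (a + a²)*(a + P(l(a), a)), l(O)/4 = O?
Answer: 97524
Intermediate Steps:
l(O) = 4*O
P(W, M) = -5/2 + 4/W (P(W, M) = 5*(-½) + 4/W = -5/2 + 4/W)
s(a) = (a + a²)*(-5/2 + a + 1/a) (s(a) = (a + a²)*(a + (-5/2 + 4/((4*a)))) = (a + a²)*(a + (-5/2 + 4*(1/(4*a)))) = (a + a²)*(a + (-5/2 + 1/a)) = (a + a²)*(-5/2 + a + 1/a))
84*(s(11) + 27) = 84*((1 - ½*11*(3 - 2*11² + 3*11)) + 27) = 84*((1 - ½*11*(3 - 2*121 + 33)) + 27) = 84*((1 - ½*11*(3 - 242 + 33)) + 27) = 84*((1 - ½*11*(-206)) + 27) = 84*((1 + 1133) + 27) = 84*(1134 + 27) = 84*1161 = 97524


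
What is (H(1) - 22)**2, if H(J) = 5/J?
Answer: 289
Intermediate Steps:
(H(1) - 22)**2 = (5/1 - 22)**2 = (5*1 - 22)**2 = (5 - 22)**2 = (-17)**2 = 289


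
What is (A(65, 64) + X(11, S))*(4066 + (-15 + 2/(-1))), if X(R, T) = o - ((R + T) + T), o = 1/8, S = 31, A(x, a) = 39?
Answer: -1097279/8 ≈ -1.3716e+5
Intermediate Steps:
o = ⅛ ≈ 0.12500
X(R, T) = ⅛ - R - 2*T (X(R, T) = ⅛ - ((R + T) + T) = ⅛ - (R + 2*T) = ⅛ + (-R - 2*T) = ⅛ - R - 2*T)
(A(65, 64) + X(11, S))*(4066 + (-15 + 2/(-1))) = (39 + (⅛ - 1*11 - 2*31))*(4066 + (-15 + 2/(-1))) = (39 + (⅛ - 11 - 62))*(4066 + (-15 + 2*(-1))) = (39 - 583/8)*(4066 + (-15 - 2)) = -271*(4066 - 17)/8 = -271/8*4049 = -1097279/8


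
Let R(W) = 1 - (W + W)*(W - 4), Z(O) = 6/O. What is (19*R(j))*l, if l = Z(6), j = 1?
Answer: 133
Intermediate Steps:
l = 1 (l = 6/6 = 6*(⅙) = 1)
R(W) = 1 - 2*W*(-4 + W)
(19*R(j))*l = (19*(1 - 2*1² + 8*1))*1 = (19*(1 - 2*1 + 8))*1 = (19*(1 - 2 + 8))*1 = (19*7)*1 = 133*1 = 133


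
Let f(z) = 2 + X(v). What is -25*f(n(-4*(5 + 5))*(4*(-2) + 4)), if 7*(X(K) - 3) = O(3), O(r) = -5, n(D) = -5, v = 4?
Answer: -750/7 ≈ -107.14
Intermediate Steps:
X(K) = 16/7 (X(K) = 3 + (⅐)*(-5) = 3 - 5/7 = 16/7)
f(z) = 30/7 (f(z) = 2 + 16/7 = 30/7)
-25*f(n(-4*(5 + 5))*(4*(-2) + 4)) = -25*30/7 = -750/7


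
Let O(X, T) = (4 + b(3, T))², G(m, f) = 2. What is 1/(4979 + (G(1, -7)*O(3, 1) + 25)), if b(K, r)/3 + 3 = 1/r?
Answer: 1/5012 ≈ 0.00019952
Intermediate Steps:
b(K, r) = -9 + 3/r
O(X, T) = (-5 + 3/T)² (O(X, T) = (4 + (-9 + 3/T))² = (-5 + 3/T)²)
1/(4979 + (G(1, -7)*O(3, 1) + 25)) = 1/(4979 + (2*((-3 + 5*1)²/1²) + 25)) = 1/(4979 + (2*(1*(-3 + 5)²) + 25)) = 1/(4979 + (2*(1*2²) + 25)) = 1/(4979 + (2*(1*4) + 25)) = 1/(4979 + (2*4 + 25)) = 1/(4979 + (8 + 25)) = 1/(4979 + 33) = 1/5012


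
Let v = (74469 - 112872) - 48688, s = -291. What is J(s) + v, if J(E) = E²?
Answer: -2410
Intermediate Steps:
v = -87091 (v = -38403 - 48688 = -87091)
J(s) + v = (-291)² - 87091 = 84681 - 87091 = -2410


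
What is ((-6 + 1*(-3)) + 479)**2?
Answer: 220900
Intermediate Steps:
((-6 + 1*(-3)) + 479)**2 = ((-6 - 3) + 479)**2 = (-9 + 479)**2 = 470**2 = 220900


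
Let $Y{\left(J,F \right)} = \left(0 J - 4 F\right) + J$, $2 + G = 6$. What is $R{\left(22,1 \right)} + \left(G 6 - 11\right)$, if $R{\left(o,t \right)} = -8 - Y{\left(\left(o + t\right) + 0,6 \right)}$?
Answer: $6$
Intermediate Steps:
$G = 4$ ($G = -2 + 6 = 4$)
$Y{\left(J,F \right)} = J - 4 F$ ($Y{\left(J,F \right)} = \left(0 - 4 F\right) + J = - 4 F + J = J - 4 F$)
$R{\left(o,t \right)} = 16 - o - t$ ($R{\left(o,t \right)} = -8 - \left(\left(\left(o + t\right) + 0\right) - 24\right) = -8 - \left(\left(o + t\right) - 24\right) = -8 - \left(-24 + o + t\right) = 16 - o - t$)
$R{\left(22,1 \right)} + \left(G 6 - 11\right) = \left(16 - 22 - 1\right) + \left(4 \cdot 6 - 11\right) = \left(16 - 22 - 1\right) + \left(24 - 11\right) = -7 + 13 = 6$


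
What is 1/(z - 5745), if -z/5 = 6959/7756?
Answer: -7756/44593015 ≈ -0.00017393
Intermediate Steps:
z = -34795/7756 ≈ -4.4862
1/(z - 5745) = 1/(-34795/7756 - 5745) = 1/(-44593015/7756) = -7756/44593015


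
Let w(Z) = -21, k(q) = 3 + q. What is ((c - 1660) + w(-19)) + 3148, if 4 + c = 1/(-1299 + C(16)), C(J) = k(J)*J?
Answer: 1455684/995 ≈ 1463.0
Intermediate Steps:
C(J) = J*(3 + J) (C(J) = (3 + J)*J = J*(3 + J))
c = -3981/995 (c = -4 + 1/(-1299 + 16*(3 + 16)) = -4 + 1/(-1299 + 16*19) = -4 + 1/(-1299 + 304) = -4 + 1/(-995) = -4 - 1/995 = -3981/995 ≈ -4.0010)
((c - 1660) + w(-19)) + 3148 = ((-3981/995 - 1660) - 21) + 3148 = (-1655681/995 - 21) + 3148 = -1676576/995 + 3148 = 1455684/995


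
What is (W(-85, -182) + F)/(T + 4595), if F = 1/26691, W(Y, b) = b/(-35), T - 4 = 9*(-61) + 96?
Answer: 693971/553304430 ≈ 0.0012542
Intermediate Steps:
T = -449 (T = 4 + (9*(-61) + 96) = 4 + (-549 + 96) = 4 - 453 = -449)
W(Y, b) = -b/35 (W(Y, b) = b*(-1/35) = -b/35)
F = 1/26691 ≈ 3.7466e-5
(W(-85, -182) + F)/(T + 4595) = (-1/35*(-182) + 1/26691)/(-449 + 4595) = (26/5 + 1/26691)/4146 = (693971/133455)*(1/4146) = 693971/553304430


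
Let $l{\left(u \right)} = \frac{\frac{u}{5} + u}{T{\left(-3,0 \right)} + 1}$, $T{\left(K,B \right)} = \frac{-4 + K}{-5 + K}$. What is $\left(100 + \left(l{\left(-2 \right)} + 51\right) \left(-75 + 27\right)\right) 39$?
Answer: $- \frac{2229396}{25} \approx -89176.0$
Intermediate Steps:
$T{\left(K,B \right)} = \frac{-4 + K}{-5 + K}$
$l{\left(u \right)} = \frac{16 u}{25}$ ($l{\left(u \right)} = \frac{\frac{u}{5} + u}{\frac{-4 - 3}{-5 - 3} + 1} = \frac{u \frac{1}{5} + u}{\frac{1}{-8} \left(-7\right) + 1} = \frac{\frac{u}{5} + u}{\left(- \frac{1}{8}\right) \left(-7\right) + 1} = \frac{\frac{6}{5} u}{\frac{7}{8} + 1} = \frac{\frac{6}{5} u}{\frac{15}{8}} = \frac{6 u}{5} \cdot \frac{8}{15} = \frac{16 u}{25}$)
$\left(100 + \left(l{\left(-2 \right)} + 51\right) \left(-75 + 27\right)\right) 39 = \left(100 + \left(\frac{16}{25} \left(-2\right) + 51\right) \left(-75 + 27\right)\right) 39 = \left(100 + \left(- \frac{32}{25} + 51\right) \left(-48\right)\right) 39 = \left(100 + \frac{1243}{25} \left(-48\right)\right) 39 = \left(100 - \frac{59664}{25}\right) 39 = \left(- \frac{57164}{25}\right) 39 = - \frac{2229396}{25}$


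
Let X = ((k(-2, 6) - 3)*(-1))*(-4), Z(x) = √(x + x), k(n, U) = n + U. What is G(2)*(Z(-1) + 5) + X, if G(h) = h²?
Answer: 24 + 4*I*√2 ≈ 24.0 + 5.6569*I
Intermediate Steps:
k(n, U) = U + n
Z(x) = √2*√x (Z(x) = √(2*x) = √2*√x)
X = 4 (X = (((6 - 2) - 3)*(-1))*(-4) = ((4 - 3)*(-1))*(-4) = (1*(-1))*(-4) = -1*(-4) = 4)
G(2)*(Z(-1) + 5) + X = 2²*(√2*√(-1) + 5) + 4 = 4*(√2*I + 5) + 4 = 4*(I*√2 + 5) + 4 = 4*(5 + I*√2) + 4 = (20 + 4*I*√2) + 4 = 24 + 4*I*√2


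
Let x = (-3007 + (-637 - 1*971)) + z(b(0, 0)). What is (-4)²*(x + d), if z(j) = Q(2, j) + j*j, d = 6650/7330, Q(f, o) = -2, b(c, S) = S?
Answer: -54137536/733 ≈ -73858.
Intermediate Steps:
d = 665/733 (d = 6650*(1/7330) = 665/733 ≈ 0.90723)
z(j) = -2 + j² (z(j) = -2 + j*j = -2 + j²)
x = -4617 (x = (-3007 + (-637 - 1*971)) + (-2 + 0²) = (-3007 + (-637 - 971)) + (-2 + 0) = (-3007 - 1608) - 2 = -4615 - 2 = -4617)
(-4)²*(x + d) = (-4)²*(-4617 + 665/733) = 16*(-3383596/733) = -54137536/733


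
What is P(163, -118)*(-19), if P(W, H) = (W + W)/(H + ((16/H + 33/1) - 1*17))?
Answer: 182723/3013 ≈ 60.645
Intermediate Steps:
P(W, H) = 2*W/(16 + H + 16/H) (P(W, H) = (2*W)/(H + ((16/H + 33*1) - 17)) = (2*W)/(H + ((16/H + 33) - 17)) = (2*W)/(H + ((33 + 16/H) - 17)) = (2*W)/(H + (16 + 16/H)) = (2*W)/(16 + H + 16/H) = 2*W/(16 + H + 16/H))
P(163, -118)*(-19) = (2*(-118)*163/(16 + (-118)² + 16*(-118)))*(-19) = (2*(-118)*163/(16 + 13924 - 1888))*(-19) = (2*(-118)*163/12052)*(-19) = (2*(-118)*163*(1/12052))*(-19) = -9617/3013*(-19) = 182723/3013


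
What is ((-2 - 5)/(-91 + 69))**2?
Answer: 49/484 ≈ 0.10124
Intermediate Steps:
((-2 - 5)/(-91 + 69))**2 = (-7/(-22))**2 = (-7*(-1/22))**2 = (7/22)**2 = 49/484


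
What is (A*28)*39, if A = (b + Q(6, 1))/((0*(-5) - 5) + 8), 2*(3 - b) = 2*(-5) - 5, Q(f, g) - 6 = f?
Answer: 8190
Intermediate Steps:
Q(f, g) = 6 + f
b = 21/2 (b = 3 - (2*(-5) - 5)/2 = 3 - (-10 - 5)/2 = 3 - ½*(-15) = 3 + 15/2 = 21/2 ≈ 10.500)
A = 15/2 (A = (21/2 + (6 + 6))/((0*(-5) - 5) + 8) = (21/2 + 12)/((0 - 5) + 8) = 45/(2*(-5 + 8)) = (45/2)/3 = (45/2)*(⅓) = 15/2 ≈ 7.5000)
(A*28)*39 = ((15/2)*28)*39 = 210*39 = 8190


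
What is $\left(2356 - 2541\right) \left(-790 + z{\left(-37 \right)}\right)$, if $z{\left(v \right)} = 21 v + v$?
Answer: $296740$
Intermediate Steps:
$z{\left(v \right)} = 22 v$
$\left(2356 - 2541\right) \left(-790 + z{\left(-37 \right)}\right) = \left(2356 - 2541\right) \left(-790 + 22 \left(-37\right)\right) = - 185 \left(-790 - 814\right) = \left(-185\right) \left(-1604\right) = 296740$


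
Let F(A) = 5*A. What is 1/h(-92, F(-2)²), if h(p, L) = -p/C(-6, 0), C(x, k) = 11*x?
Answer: -33/46 ≈ -0.71739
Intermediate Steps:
h(p, L) = p/66 (h(p, L) = -p/(11*(-6)) = -p/(-66) = -p*(-1)/66 = -(-1)*p/66 = p/66)
1/h(-92, F(-2)²) = 1/((1/66)*(-92)) = 1/(-46/33) = -33/46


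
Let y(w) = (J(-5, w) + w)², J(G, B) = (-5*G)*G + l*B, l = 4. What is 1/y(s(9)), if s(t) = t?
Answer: 1/6400 ≈ 0.00015625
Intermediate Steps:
J(G, B) = -5*G² + 4*B (J(G, B) = (-5*G)*G + 4*B = -5*G² + 4*B)
y(w) = (-125 + 5*w)² (y(w) = ((-5*(-5)² + 4*w) + w)² = ((-5*25 + 4*w) + w)² = ((-125 + 4*w) + w)² = (-125 + 5*w)²)
1/y(s(9)) = 1/(25*(-25 + 9)²) = 1/(25*(-16)²) = 1/(25*256) = 1/6400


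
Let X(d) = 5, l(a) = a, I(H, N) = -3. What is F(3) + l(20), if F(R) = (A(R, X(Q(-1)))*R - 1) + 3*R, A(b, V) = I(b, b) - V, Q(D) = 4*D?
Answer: 4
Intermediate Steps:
A(b, V) = -3 - V
F(R) = -1 - 5*R (F(R) = ((-3 - 1*5)*R - 1) + 3*R = ((-3 - 5)*R - 1) + 3*R = (-8*R - 1) + 3*R = (-1 - 8*R) + 3*R = -1 - 5*R)
F(3) + l(20) = (-1 - 5*3) + 20 = (-1 - 15) + 20 = -16 + 20 = 4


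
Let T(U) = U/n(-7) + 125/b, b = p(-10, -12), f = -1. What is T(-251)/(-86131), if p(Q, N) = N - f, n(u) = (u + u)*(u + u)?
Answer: 27261/185698436 ≈ 0.00014680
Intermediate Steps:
n(u) = 4*u**2 (n(u) = (2*u)*(2*u) = 4*u**2)
p(Q, N) = 1 + N (p(Q, N) = N - 1*(-1) = N + 1 = 1 + N)
b = -11 (b = 1 - 12 = -11)
T(U) = -125/11 + U/196 (T(U) = U/((4*(-7)**2)) + 125/(-11) = U/((4*49)) + 125*(-1/11) = U/196 - 125/11 = -125/11 + U/196)
T(-251)/(-86131) = (-125/11 + (1/196)*(-251))/(-86131) = (-125/11 - 251/196)*(-1/86131) = -27261/2156*(-1/86131) = 27261/185698436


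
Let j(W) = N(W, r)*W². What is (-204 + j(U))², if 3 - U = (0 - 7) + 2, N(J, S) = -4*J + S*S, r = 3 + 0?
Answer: 2808976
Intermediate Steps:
r = 3
N(J, S) = S² - 4*J (N(J, S) = -4*J + S² = S² - 4*J)
U = 8 (U = 3 - ((0 - 7) + 2) = 3 - (-7 + 2) = 3 - 1*(-5) = 3 + 5 = 8)
j(W) = W²*(9 - 4*W) (j(W) = (3² - 4*W)*W² = (9 - 4*W)*W² = W²*(9 - 4*W))
(-204 + j(U))² = (-204 + 8²*(9 - 4*8))² = (-204 + 64*(9 - 32))² = (-204 + 64*(-23))² = (-204 - 1472)² = (-1676)² = 2808976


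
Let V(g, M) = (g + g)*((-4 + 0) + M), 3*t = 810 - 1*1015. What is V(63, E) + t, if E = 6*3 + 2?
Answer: 5843/3 ≈ 1947.7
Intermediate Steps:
E = 20 (E = 18 + 2 = 20)
t = -205/3 (t = (810 - 1*1015)/3 = (810 - 1015)/3 = (⅓)*(-205) = -205/3 ≈ -68.333)
V(g, M) = 2*g*(-4 + M) (V(g, M) = (2*g)*(-4 + M) = 2*g*(-4 + M))
V(63, E) + t = 2*63*(-4 + 20) - 205/3 = 2*63*16 - 205/3 = 2016 - 205/3 = 5843/3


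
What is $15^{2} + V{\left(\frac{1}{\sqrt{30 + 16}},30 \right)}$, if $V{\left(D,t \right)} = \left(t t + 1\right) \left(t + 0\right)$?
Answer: $27255$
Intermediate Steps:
$V{\left(D,t \right)} = t \left(1 + t^{2}\right)$ ($V{\left(D,t \right)} = \left(t^{2} + 1\right) t = \left(1 + t^{2}\right) t = t \left(1 + t^{2}\right)$)
$15^{2} + V{\left(\frac{1}{\sqrt{30 + 16}},30 \right)} = 15^{2} + \left(30 + 30^{3}\right) = 225 + \left(30 + 27000\right) = 225 + 27030 = 27255$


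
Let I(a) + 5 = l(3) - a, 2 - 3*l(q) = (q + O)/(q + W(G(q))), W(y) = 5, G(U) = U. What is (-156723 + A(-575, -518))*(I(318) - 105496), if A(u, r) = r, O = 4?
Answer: 133112211309/8 ≈ 1.6639e+10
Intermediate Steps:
l(q) = 2/3 - (4 + q)/(3*(5 + q)) (l(q) = 2/3 - (q + 4)/(3*(q + 5)) = 2/3 - (4 + q)/(3*(5 + q)))
I(a) = -37/8 - a (I(a) = -5 + ((6 + 3)/(3*(5 + 3)) - a) = -5 + ((1/3)*9/8 - a) = -5 + ((1/3)*(1/8)*9 - a) = -5 + (3/8 - a) = -37/8 - a)
(-156723 + A(-575, -518))*(I(318) - 105496) = (-156723 - 518)*((-37/8 - 1*318) - 105496) = -157241*((-37/8 - 318) - 105496) = -157241*(-2581/8 - 105496) = -157241*(-846549/8) = 133112211309/8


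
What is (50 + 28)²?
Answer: 6084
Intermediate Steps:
(50 + 28)² = 78² = 6084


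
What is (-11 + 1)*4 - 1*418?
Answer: -458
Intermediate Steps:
(-11 + 1)*4 - 1*418 = -10*4 - 418 = -40 - 418 = -458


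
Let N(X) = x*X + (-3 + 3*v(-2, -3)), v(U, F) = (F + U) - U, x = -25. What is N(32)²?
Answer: 659344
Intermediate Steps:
v(U, F) = F
N(X) = -12 - 25*X (N(X) = -25*X + (-3 + 3*(-3)) = -25*X + (-3 - 9) = -25*X - 12 = -12 - 25*X)
N(32)² = (-12 - 25*32)² = (-12 - 800)² = (-812)² = 659344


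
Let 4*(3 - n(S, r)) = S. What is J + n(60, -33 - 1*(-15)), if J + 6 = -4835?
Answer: -4853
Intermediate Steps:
n(S, r) = 3 - S/4
J = -4841 (J = -6 - 4835 = -4841)
J + n(60, -33 - 1*(-15)) = -4841 + (3 - ¼*60) = -4841 + (3 - 15) = -4841 - 12 = -4853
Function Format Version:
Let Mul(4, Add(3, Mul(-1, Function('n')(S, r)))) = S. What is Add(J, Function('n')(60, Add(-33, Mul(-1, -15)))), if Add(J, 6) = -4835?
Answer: -4853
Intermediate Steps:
Function('n')(S, r) = Add(3, Mul(Rational(-1, 4), S))
J = -4841 (J = Add(-6, -4835) = -4841)
Add(J, Function('n')(60, Add(-33, Mul(-1, -15)))) = Add(-4841, Add(3, Mul(Rational(-1, 4), 60))) = Add(-4841, Add(3, -15)) = Add(-4841, -12) = -4853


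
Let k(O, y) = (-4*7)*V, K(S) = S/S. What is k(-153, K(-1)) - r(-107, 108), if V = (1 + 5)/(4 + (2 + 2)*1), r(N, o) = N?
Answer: 86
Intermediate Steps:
V = ¾ (V = 6/(4 + 4*1) = 6/(4 + 4) = 6/8 = 6*(⅛) = ¾ ≈ 0.75000)
K(S) = 1
k(O, y) = -21 (k(O, y) = -4*7*(¾) = -28*¾ = -21)
k(-153, K(-1)) - r(-107, 108) = -21 - 1*(-107) = -21 + 107 = 86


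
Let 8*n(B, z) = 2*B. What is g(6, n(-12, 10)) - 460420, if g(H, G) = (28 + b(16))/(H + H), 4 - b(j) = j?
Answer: -1381256/3 ≈ -4.6042e+5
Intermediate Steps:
b(j) = 4 - j
n(B, z) = B/4 (n(B, z) = (2*B)/8 = B/4)
g(H, G) = 8/H (g(H, G) = (28 + (4 - 1*16))/(H + H) = (28 + (4 - 16))/((2*H)) = (28 - 12)*(1/(2*H)) = 16*(1/(2*H)) = 8/H)
g(6, n(-12, 10)) - 460420 = 8/6 - 460420 = 8*(1/6) - 460420 = 4/3 - 460420 = -1381256/3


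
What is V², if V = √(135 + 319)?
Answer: 454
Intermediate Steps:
V = √454 ≈ 21.307
V² = (√454)² = 454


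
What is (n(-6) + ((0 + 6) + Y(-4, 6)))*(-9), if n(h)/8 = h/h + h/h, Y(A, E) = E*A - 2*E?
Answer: 126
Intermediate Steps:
Y(A, E) = -2*E + A*E (Y(A, E) = A*E - 2*E = -2*E + A*E)
n(h) = 16 (n(h) = 8*(h/h + h/h) = 8*(1 + 1) = 8*2 = 16)
(n(-6) + ((0 + 6) + Y(-4, 6)))*(-9) = (16 + ((0 + 6) + 6*(-2 - 4)))*(-9) = (16 + (6 + 6*(-6)))*(-9) = (16 + (6 - 36))*(-9) = (16 - 30)*(-9) = -14*(-9) = 126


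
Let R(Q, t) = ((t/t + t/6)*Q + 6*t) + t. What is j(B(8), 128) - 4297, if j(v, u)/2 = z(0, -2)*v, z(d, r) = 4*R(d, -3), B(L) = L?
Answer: -5641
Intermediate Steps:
R(Q, t) = 7*t + Q*(1 + t/6) (R(Q, t) = ((1 + t*(1/6))*Q + 6*t) + t = ((1 + t/6)*Q + 6*t) + t = (Q*(1 + t/6) + 6*t) + t = (6*t + Q*(1 + t/6)) + t = 7*t + Q*(1 + t/6))
z(d, r) = -84 + 2*d (z(d, r) = 4*(d + 7*(-3) + (1/6)*d*(-3)) = 4*(d - 21 - d/2) = 4*(-21 + d/2) = -84 + 2*d)
j(v, u) = -168*v (j(v, u) = 2*((-84 + 2*0)*v) = 2*((-84 + 0)*v) = 2*(-84*v) = -168*v)
j(B(8), 128) - 4297 = -168*8 - 4297 = -1344 - 4297 = -5641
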